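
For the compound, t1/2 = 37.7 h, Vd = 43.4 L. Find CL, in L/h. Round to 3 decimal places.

k = ln2 / t½ = 0.693147 / 37.7 = 0.01839 h⁻¹
CL = k × Vd = 0.01839 × 43.4 = 0.7981 L/h

0.798 L/h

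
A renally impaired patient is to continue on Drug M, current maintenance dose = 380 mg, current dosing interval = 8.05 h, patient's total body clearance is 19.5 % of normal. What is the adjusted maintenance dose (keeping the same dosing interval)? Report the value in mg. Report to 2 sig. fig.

To keep the same average steady-state level, dosing rate must scale with clearance.
CL ratio = 19.5 / 100 = 0.1950
New dose (same interval) = 380 × 0.1950 = 74.10 mg

74 mg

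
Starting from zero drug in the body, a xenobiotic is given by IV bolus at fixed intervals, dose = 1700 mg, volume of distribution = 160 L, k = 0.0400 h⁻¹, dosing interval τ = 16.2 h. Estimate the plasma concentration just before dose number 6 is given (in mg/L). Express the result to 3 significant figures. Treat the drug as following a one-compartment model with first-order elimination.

11.2 mg/L

C₀ per dose = Dose / Vd = 1700 / 160 = 10.63 mg/L
Fraction remaining after one interval: r = e^(−kτ) = e^(−0.04000 × 16.2) = 0.5231
Before dose 6, 5 doses have been given (aged 1τ, 2τ, 3τ, 4τ, 5τ).
C_trough = C₀ × (r + r² + … + r^5) = C₀ × r(1−r^5)/(1−r)
        = 10.63 × 0.5231 × (1 − 0.03917) / (1 − 0.5231) = 11.20 mg/L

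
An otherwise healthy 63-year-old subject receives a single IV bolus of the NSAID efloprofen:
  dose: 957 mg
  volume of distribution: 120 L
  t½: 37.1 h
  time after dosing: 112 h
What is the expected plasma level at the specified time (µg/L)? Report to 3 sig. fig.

C₀ = Dose / Vd = 957.0 / 120 = 7.975 mg/L
k = ln2 / t½ = 0.693147 / 37.1 = 0.01868 h⁻¹
C = C₀ · e^(−k·t) = 7.975 × e^(−0.01868 × 112)
  = 7.975 × 0.1234 = 0.9841 mg/L
Convert: 0.9841 mg/L × 1000 = 984.1 µg/L

984 µg/L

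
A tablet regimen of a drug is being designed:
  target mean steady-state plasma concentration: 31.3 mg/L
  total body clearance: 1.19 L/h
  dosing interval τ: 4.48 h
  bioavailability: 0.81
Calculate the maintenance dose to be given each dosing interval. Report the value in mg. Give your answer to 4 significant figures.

206.0 mg

At steady state, F × (Dose/τ) = Css × CL.
Dose = Css × CL × τ / F = 31.3 × 1.190 × 4.48 / 0.81 = 206.0 mg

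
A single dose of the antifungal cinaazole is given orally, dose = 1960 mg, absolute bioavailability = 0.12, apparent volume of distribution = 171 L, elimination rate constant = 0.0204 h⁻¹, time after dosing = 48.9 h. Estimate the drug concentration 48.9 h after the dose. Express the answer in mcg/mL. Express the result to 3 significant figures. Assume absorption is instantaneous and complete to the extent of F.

0.507 mcg/mL

Amount reaching circulation = F × Dose = 0.12 × 1960 = 235.2 mg
C₀ = F·Dose / Vd = 235.2 / 171 = 1.375 mg/L
C = C₀ · e^(−k·t) = 1.375 × e^(−0.02040 × 48.9)
  = 1.375 × 0.3688 = 0.5071 mg/L
(0.5071 mg/L = 0.5071 mcg/mL)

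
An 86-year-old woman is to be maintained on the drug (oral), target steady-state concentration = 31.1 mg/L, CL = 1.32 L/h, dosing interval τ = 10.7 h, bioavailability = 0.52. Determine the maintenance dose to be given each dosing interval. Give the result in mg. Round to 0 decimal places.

845 mg

At steady state, F × (Dose/τ) = Css × CL.
Dose = Css × CL × τ / F = 31.1 × 1.320 × 10.7 / 0.52 = 844.7 mg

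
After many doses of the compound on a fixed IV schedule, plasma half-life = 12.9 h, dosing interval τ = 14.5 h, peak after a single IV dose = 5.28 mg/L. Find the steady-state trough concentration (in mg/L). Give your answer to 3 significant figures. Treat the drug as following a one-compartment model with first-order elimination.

4.48 mg/L

k = ln2 / t½ = 0.693147 / 12.9 = 0.05373 h⁻¹
e^(−kτ) = e^(−0.05373 × 14.5) = 0.4588
Accumulation ratio R = 1 / (1 − e^(−kτ)) = 1 / (1 − 0.4588) = 1.848
Steady-state trough = C₀ × R × e^(−kτ) = 5.28 × 1.848 × 0.4588 = 4.477 mg/L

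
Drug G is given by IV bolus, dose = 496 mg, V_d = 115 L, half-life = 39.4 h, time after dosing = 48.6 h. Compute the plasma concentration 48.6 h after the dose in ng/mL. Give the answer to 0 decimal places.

1834 ng/mL

C₀ = Dose / Vd = 496.0 / 115 = 4.313 mg/L
k = ln2 / t½ = 0.693147 / 39.4 = 0.01759 h⁻¹
C = C₀ · e^(−k·t) = 4.313 × e^(−0.01759 × 48.6)
  = 4.313 × 0.4253 = 1.834 mg/L
Convert: 1.834 mg/L × 1000 = 1834 ng/mL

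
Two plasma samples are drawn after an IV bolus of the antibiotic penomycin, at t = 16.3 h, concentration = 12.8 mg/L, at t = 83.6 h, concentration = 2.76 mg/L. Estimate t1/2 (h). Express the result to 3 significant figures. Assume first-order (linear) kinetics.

30.4 h

k = ln(C₁/C₂) / (t₂ − t₁) = ln(12.8/2.76) / (83.6 − 16.3)
  = 1.534 / 67.30 = 0.02279 h⁻¹
t½ = ln2 / k = 0.693147 / 0.02279 = 30.41 h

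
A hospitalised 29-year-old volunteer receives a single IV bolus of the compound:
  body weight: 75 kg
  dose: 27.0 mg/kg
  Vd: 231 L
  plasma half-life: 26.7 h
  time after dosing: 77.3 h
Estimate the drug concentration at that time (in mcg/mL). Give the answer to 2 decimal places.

1.18 mcg/mL

Total dose = 27.0 × 75 = 2025 mg
C₀ = Dose / Vd = 2025 / 231 = 8.766 mg/L
k = ln2 / t½ = 0.693147 / 26.7 = 0.02596 h⁻¹
C = C₀ · e^(−k·t) = 8.766 × e^(−0.02596 × 77.3)
  = 8.766 × 0.1344 = 1.178 mg/L
(1.178 mg/L = 1.178 mcg/mL)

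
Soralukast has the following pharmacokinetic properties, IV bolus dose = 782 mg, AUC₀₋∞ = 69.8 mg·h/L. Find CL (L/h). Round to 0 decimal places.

11 L/h

CL = Dose / AUC = 782 / 69.8 = 11.20 L/h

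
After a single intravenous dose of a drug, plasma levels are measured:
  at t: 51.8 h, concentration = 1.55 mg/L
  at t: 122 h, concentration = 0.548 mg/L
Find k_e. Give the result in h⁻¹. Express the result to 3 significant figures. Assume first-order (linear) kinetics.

k = ln(C₁/C₂) / (t₂ − t₁) = ln(1.55/0.548) / (122 − 51.8)
  = 1.040 / 70.20 = 0.01481 h⁻¹

0.0148 h⁻¹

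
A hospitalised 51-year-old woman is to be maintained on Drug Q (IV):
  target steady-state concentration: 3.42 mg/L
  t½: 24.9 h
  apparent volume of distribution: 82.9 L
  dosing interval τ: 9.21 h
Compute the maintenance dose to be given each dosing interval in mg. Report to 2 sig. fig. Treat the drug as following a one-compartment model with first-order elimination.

k = ln2 / t½ = 0.693147 / 24.9 = 0.02784 h⁻¹
CL = k × Vd = 0.02784 × 82.9 = 2.308 L/h
At steady state, Dose/τ = Css × CL.
Dose = Css × CL × τ = 3.42 × 2.308 × 9.21 = 72.70 mg

73 mg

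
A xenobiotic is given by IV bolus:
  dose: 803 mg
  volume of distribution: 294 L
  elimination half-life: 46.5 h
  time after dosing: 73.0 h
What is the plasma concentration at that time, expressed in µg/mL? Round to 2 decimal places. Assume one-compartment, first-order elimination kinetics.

C₀ = Dose / Vd = 803.0 / 294 = 2.731 mg/L
k = ln2 / t½ = 0.693147 / 46.5 = 0.01491 h⁻¹
C = C₀ · e^(−k·t) = 2.731 × e^(−0.01491 × 73.0)
  = 2.731 × 0.3367 = 0.9195 mg/L
(0.9195 mg/L = 0.9195 µg/mL)

0.92 µg/mL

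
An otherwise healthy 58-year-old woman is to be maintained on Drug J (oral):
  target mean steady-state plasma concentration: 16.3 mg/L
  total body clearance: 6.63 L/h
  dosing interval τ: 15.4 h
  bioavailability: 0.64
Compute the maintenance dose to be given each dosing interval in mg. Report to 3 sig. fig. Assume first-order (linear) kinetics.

At steady state, F × (Dose/τ) = Css × CL.
Dose = Css × CL × τ / F = 16.3 × 6.630 × 15.4 / 0.64 = 2600 mg

2600 mg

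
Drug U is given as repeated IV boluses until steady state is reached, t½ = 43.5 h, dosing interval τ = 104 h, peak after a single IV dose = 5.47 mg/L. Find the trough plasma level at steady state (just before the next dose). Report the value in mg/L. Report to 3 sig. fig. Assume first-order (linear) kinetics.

k = ln2 / t½ = 0.693147 / 43.5 = 0.01593 h⁻¹
e^(−kτ) = e^(−0.01593 × 104) = 0.1908
Accumulation ratio R = 1 / (1 − e^(−kτ)) = 1 / (1 − 0.1908) = 1.236
Steady-state trough = C₀ × R × e^(−kτ) = 5.47 × 1.236 × 0.1908 = 1.290 mg/L

1.29 mg/L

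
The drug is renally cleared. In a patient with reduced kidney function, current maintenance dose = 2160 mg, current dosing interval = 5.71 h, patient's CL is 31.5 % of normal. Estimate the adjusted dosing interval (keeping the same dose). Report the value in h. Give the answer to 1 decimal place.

To keep the same average steady-state level, dosing rate must scale with clearance.
CL ratio = 31.5 / 100 = 0.3150
New interval (same dose) = 5.71 / 0.3150 = 18.13 h

18.1 h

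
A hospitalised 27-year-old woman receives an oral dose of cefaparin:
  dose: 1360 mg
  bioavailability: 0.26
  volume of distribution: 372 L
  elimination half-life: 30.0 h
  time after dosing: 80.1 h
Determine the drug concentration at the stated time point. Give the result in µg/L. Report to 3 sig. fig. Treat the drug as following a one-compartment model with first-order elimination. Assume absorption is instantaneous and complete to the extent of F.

149 µg/L

Amount reaching circulation = F × Dose = 0.26 × 1360 = 353.6 mg
C₀ = F·Dose / Vd = 353.6 / 372 = 0.9505 mg/L
k = ln2 / t½ = 0.693147 / 30.0 = 0.02310 h⁻¹
C = C₀ · e^(−k·t) = 0.9505 × e^(−0.02310 × 80.1)
  = 0.9505 × 0.1572 = 0.1494 mg/L
Convert: 0.1494 mg/L × 1000 = 149.4 µg/L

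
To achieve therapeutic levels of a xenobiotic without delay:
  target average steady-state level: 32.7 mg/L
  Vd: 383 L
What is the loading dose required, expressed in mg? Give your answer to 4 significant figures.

12520 mg

LD = Css × Vd = 32.7 × 383 = 12520 mg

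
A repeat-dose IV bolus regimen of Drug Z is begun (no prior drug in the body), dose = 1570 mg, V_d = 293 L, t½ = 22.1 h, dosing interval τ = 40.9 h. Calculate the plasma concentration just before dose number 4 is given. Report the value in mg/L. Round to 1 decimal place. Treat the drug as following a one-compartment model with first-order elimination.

2.0 mg/L

C₀ per dose = Dose / Vd = 1570 / 293 = 5.358 mg/L
k = ln2 / t½ = 0.693147 / 22.1 = 0.03136 h⁻¹
Fraction remaining after one interval: r = e^(−kτ) = e^(−0.03136 × 40.9) = 0.2773
Before dose 4, 3 doses have been given (aged 1τ, 2τ, 3τ).
C_trough = C₀ × (r + r² + … + r^3) = C₀ × r(1−r^3)/(1−r)
        = 5.358 × 0.2773 × (1 − 0.02132) / (1 − 0.2773) = 2.012 mg/L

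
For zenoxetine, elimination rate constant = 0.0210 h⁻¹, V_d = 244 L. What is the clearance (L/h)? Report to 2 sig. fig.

CL = k × Vd = 0.0210 × 244 = 5.124 L/h

5.1 L/h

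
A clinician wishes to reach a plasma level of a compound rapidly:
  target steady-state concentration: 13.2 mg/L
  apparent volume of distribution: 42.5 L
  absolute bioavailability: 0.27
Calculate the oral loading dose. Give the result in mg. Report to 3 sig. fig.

2080 mg

LD = Css × Vd / F = 13.2 × 42.5 / 0.27 = 2078 mg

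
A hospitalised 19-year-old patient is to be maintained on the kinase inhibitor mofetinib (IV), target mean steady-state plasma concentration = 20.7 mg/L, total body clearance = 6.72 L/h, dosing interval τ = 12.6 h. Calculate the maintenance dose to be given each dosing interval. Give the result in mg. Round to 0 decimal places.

1753 mg

At steady state, Dose/τ = Css × CL.
Dose = Css × CL × τ = 20.7 × 6.720 × 12.6 = 1753 mg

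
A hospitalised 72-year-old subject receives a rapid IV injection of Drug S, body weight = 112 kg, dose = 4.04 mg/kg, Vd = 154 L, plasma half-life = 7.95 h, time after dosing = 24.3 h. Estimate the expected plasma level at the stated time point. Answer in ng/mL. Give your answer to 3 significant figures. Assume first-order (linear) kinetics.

Total dose = 4.04 × 112 = 452.5 mg
C₀ = Dose / Vd = 452.5 / 154 = 2.938 mg/L
k = ln2 / t½ = 0.693147 / 7.95 = 0.08719 h⁻¹
C = C₀ · e^(−k·t) = 2.938 × e^(−0.08719 × 24.3)
  = 2.938 × 0.1202 = 0.3531 mg/L
Convert: 0.3531 mg/L × 1000 = 353.1 ng/mL

353 ng/mL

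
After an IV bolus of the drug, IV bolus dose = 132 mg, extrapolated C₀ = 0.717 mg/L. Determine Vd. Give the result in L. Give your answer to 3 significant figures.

Vd = Dose / C₀ = 132.0 / 0.717 = 184.1 L

184 L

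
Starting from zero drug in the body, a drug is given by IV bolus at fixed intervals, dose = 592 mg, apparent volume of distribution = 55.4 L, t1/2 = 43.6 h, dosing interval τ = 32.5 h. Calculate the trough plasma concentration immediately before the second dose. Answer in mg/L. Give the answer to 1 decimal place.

C₀ per dose = Dose / Vd = 592 / 55.4 = 10.69 mg/L
k = ln2 / t½ = 0.693147 / 43.6 = 0.01590 h⁻¹
Fraction remaining after one interval: r = e^(−kτ) = e^(−0.01590 × 32.5) = 0.5965
Before dose 2, 1 dose has been given (aged 1τ).
C_trough = C₀ × r = 10.69 × 0.5965 = 6.377 mg/L

6.4 mg/L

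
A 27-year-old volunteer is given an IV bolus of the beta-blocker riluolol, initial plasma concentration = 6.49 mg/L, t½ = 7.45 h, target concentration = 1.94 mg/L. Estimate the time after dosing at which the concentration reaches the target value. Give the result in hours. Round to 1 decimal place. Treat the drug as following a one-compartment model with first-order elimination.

13.0 h

k = ln2 / t½ = 0.693147 / 7.45 = 0.09304 h⁻¹
t = ln(C₀ / C) / k = ln(6.490 / 1.94) / 0.09304
  = ln(3.345) / 0.09304 = 1.207 / 0.09304 = 12.97 h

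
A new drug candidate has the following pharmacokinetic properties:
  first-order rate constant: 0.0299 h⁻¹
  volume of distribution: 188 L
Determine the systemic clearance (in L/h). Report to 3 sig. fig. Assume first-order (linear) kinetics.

5.62 L/h

CL = k × Vd = 0.0299 × 188 = 5.621 L/h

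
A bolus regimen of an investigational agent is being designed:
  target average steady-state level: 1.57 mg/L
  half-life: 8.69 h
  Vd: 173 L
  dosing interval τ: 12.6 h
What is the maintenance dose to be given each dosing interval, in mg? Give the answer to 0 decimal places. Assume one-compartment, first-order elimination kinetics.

k = ln2 / t½ = 0.693147 / 8.69 = 0.07976 h⁻¹
CL = k × Vd = 0.07976 × 173 = 13.80 L/h
At steady state, Dose/τ = Css × CL.
Dose = Css × CL × τ = 1.57 × 13.80 × 12.6 = 273.0 mg

273 mg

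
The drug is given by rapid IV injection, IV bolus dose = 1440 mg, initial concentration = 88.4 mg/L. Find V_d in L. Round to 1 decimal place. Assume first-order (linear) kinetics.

16.3 L

Vd = Dose / C₀ = 1440 / 88.4 = 16.29 L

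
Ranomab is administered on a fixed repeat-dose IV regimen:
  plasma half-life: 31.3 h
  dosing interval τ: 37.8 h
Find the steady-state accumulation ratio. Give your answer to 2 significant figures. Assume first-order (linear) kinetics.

1.8

k = ln2 / t½ = 0.693147 / 31.3 = 0.02215 h⁻¹
e^(−kτ) = e^(−0.02215 × 37.8) = 0.4329
Accumulation ratio R = 1 / (1 − e^(−kτ)) = 1 / (1 − 0.4329) = 1.763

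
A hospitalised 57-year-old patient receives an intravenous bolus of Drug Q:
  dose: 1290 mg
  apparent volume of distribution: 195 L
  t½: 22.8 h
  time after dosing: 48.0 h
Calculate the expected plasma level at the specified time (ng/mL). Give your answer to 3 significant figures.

C₀ = Dose / Vd = 1290 / 195 = 6.615 mg/L
k = ln2 / t½ = 0.693147 / 22.8 = 0.03040 h⁻¹
C = C₀ · e^(−k·t) = 6.615 × e^(−0.03040 × 48.0)
  = 6.615 × 0.2324 = 1.537 mg/L
Convert: 1.537 mg/L × 1000 = 1537 ng/mL

1540 ng/mL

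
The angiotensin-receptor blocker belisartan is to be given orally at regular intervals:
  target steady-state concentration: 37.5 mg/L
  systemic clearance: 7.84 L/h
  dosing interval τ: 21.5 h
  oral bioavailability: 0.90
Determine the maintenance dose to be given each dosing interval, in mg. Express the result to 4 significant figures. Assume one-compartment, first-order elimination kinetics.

At steady state, F × (Dose/τ) = Css × CL.
Dose = Css × CL × τ / F = 37.5 × 7.840 × 21.5 / 0.90 = 7023 mg

7023 mg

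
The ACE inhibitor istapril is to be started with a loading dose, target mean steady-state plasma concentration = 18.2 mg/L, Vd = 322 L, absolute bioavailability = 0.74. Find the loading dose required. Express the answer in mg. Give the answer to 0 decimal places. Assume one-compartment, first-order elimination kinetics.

7919 mg

LD = Css × Vd / F = 18.2 × 322 / 0.74 = 7919 mg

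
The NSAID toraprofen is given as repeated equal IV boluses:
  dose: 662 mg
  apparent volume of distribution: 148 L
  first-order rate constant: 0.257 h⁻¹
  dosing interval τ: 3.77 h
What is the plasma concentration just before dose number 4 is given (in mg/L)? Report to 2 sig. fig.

C₀ per dose = Dose / Vd = 662 / 148 = 4.473 mg/L
Fraction remaining after one interval: r = e^(−kτ) = e^(−0.2570 × 3.77) = 0.3795
Before dose 4, 3 doses have been given (aged 1τ, 2τ, 3τ).
C_trough = C₀ × (r + r² + … + r^3) = C₀ × r(1−r^3)/(1−r)
        = 4.473 × 0.3795 × (1 − 0.05466) / (1 − 0.3795) = 2.586 mg/L

2.6 mg/L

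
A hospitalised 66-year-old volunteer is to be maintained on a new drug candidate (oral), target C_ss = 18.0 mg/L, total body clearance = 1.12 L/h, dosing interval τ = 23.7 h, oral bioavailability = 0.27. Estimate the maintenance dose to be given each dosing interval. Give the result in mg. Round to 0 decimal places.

1770 mg

At steady state, F × (Dose/τ) = Css × CL.
Dose = Css × CL × τ / F = 18.0 × 1.120 × 23.7 / 0.27 = 1770 mg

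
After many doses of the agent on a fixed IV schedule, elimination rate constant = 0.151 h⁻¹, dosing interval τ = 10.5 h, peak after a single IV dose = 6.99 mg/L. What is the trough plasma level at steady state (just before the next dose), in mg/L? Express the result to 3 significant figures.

e^(−kτ) = e^(−0.1510 × 10.5) = 0.2048
Accumulation ratio R = 1 / (1 − e^(−kτ)) = 1 / (1 − 0.2048) = 1.258
Steady-state trough = C₀ × R × e^(−kτ) = 6.99 × 1.258 × 0.2048 = 1.801 mg/L

1.80 mg/L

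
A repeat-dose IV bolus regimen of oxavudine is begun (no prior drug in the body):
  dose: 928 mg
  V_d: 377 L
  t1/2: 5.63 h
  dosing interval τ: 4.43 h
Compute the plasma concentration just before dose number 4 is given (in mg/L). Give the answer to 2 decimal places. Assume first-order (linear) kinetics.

C₀ per dose = Dose / Vd = 928 / 377 = 2.462 mg/L
k = ln2 / t½ = 0.693147 / 5.63 = 0.1231 h⁻¹
Fraction remaining after one interval: r = e^(−kτ) = e^(−0.1231 × 4.43) = 0.5796
Before dose 4, 3 doses have been given (aged 1τ, 2τ, 3τ).
C_trough = C₀ × (r + r² + … + r^3) = C₀ × r(1−r^3)/(1−r)
        = 2.462 × 0.5796 × (1 − 0.1947) / (1 − 0.5796) = 2.733 mg/L

2.73 mg/L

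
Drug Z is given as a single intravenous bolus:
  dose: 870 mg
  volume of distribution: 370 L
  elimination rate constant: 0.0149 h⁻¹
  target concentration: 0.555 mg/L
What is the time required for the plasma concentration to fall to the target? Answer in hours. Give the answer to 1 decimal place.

C₀ = Dose / Vd = 870.0 / 370 = 2.351 mg/L
t = ln(C₀ / C) / k = ln(2.351 / 0.555) / 0.01490
  = ln(4.236) / 0.01490 = 1.444 / 0.01490 = 96.91 h

96.9 h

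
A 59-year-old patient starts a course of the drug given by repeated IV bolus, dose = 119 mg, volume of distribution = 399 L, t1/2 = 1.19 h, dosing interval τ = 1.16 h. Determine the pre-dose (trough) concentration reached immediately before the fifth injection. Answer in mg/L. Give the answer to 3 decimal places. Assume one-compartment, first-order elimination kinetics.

C₀ per dose = Dose / Vd = 119 / 399 = 0.2982 mg/L
k = ln2 / t½ = 0.693147 / 1.19 = 0.5825 h⁻¹
Fraction remaining after one interval: r = e^(−kτ) = e^(−0.5825 × 1.16) = 0.5088
Before dose 5, 4 doses have been given (aged 1τ, 2τ, 3τ, 4τ).
C_trough = C₀ × (r + r² + … + r^4) = C₀ × r(1−r^4)/(1−r)
        = 0.2982 × 0.5088 × (1 − 0.06702) / (1 − 0.5088) = 0.2882 mg/L

0.288 mg/L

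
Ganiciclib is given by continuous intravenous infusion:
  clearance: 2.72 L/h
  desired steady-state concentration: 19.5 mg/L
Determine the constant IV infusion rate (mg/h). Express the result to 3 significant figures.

At steady state, infusion rate R₀ = Css × CL = 19.5 × 2.720 = 53.04 mg/h

53.0 mg/h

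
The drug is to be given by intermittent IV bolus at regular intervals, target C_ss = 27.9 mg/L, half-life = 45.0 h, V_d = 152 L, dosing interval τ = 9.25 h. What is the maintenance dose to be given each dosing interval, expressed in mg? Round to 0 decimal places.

604 mg

k = ln2 / t½ = 0.693147 / 45.0 = 0.01540 h⁻¹
CL = k × Vd = 0.01540 × 152 = 2.341 L/h
At steady state, Dose/τ = Css × CL.
Dose = Css × CL × τ = 27.9 × 2.341 × 9.25 = 604.2 mg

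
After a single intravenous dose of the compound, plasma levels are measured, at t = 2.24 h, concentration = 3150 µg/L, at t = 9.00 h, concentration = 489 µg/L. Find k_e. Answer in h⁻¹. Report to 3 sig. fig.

0.276 h⁻¹

k = ln(C₁/C₂) / (t₂ − t₁) = ln(3150/489) / (9.00 − 2.24)
  = 1.863 / 6.760 = 0.2756 h⁻¹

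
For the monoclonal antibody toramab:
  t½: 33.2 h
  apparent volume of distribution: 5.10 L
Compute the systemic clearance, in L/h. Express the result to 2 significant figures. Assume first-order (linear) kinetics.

k = ln2 / t½ = 0.693147 / 33.2 = 0.02088 h⁻¹
CL = k × Vd = 0.02088 × 5.10 = 0.1065 L/h

0.11 L/h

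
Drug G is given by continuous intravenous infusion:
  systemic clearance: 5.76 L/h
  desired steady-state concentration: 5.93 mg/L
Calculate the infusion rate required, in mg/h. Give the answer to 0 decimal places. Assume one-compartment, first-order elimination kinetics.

At steady state, infusion rate R₀ = Css × CL = 5.93 × 5.760 = 34.16 mg/h

34 mg/h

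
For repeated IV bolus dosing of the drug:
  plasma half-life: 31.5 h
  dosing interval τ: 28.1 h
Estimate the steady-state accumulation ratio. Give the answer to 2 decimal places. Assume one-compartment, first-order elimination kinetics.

2.17

k = ln2 / t½ = 0.693147 / 31.5 = 0.02200 h⁻¹
e^(−kτ) = e^(−0.02200 × 28.1) = 0.5389
Accumulation ratio R = 1 / (1 − e^(−kτ)) = 1 / (1 − 0.5389) = 2.169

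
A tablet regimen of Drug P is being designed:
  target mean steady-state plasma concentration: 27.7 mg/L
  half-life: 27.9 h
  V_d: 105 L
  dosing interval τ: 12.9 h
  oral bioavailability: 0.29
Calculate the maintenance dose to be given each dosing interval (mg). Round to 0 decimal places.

3214 mg

k = ln2 / t½ = 0.693147 / 27.9 = 0.02484 h⁻¹
CL = k × Vd = 0.02484 × 105 = 2.608 L/h
At steady state, F × (Dose/τ) = Css × CL.
Dose = Css × CL × τ / F = 27.7 × 2.608 × 12.9 / 0.29 = 3214 mg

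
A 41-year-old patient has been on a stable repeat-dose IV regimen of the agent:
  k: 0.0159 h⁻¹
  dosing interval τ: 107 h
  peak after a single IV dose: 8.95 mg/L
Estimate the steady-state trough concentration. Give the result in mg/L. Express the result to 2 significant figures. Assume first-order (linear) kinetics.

2.0 mg/L

e^(−kτ) = e^(−0.01590 × 107) = 0.1824
Accumulation ratio R = 1 / (1 − e^(−kτ)) = 1 / (1 − 0.1824) = 1.223
Steady-state trough = C₀ × R × e^(−kτ) = 8.95 × 1.223 × 0.1824 = 1.997 mg/L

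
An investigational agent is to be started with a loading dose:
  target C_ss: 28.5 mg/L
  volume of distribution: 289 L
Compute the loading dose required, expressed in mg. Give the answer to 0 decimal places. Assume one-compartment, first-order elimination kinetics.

8237 mg

LD = Css × Vd = 28.5 × 289 = 8237 mg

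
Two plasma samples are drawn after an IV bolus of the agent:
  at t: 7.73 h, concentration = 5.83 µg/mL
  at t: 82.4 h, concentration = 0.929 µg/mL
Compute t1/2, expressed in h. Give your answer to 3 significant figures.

28.2 h

k = ln(C₁/C₂) / (t₂ − t₁) = ln(5.83/0.929) / (82.4 − 7.73)
  = 1.837 / 74.67 = 0.02460 h⁻¹
t½ = ln2 / k = 0.693147 / 0.02460 = 28.18 h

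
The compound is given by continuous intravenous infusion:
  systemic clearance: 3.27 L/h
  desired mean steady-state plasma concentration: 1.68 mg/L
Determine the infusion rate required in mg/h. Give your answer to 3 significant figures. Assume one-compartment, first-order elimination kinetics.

At steady state, infusion rate R₀ = Css × CL = 1.68 × 3.270 = 5.494 mg/h

5.49 mg/h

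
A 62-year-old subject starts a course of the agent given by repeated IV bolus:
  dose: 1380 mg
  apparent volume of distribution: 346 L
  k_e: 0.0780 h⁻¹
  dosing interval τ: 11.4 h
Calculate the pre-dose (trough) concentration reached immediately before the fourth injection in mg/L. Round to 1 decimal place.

2.6 mg/L

C₀ per dose = Dose / Vd = 1380 / 346 = 3.988 mg/L
Fraction remaining after one interval: r = e^(−kτ) = e^(−0.07800 × 11.4) = 0.4110
Before dose 4, 3 doses have been given (aged 1τ, 2τ, 3τ).
C_trough = C₀ × (r + r² + … + r^3) = C₀ × r(1−r^3)/(1−r)
        = 3.988 × 0.4110 × (1 − 0.06943) / (1 − 0.4110) = 2.590 mg/L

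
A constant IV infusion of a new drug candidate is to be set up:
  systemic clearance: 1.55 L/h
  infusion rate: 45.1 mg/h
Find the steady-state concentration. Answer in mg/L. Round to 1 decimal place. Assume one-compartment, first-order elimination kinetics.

At steady state Css = R₀ / CL = 45.1 / 1.550 = 29.10 mg/L

29.1 mg/L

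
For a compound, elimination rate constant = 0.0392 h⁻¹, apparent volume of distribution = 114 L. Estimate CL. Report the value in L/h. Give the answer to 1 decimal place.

CL = k × Vd = 0.0392 × 114 = 4.469 L/h

4.5 L/h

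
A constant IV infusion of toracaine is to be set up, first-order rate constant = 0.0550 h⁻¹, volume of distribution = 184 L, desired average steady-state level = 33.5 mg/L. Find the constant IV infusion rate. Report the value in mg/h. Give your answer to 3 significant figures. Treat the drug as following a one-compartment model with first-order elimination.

339 mg/h

CL = k × Vd = 0.05500 × 184 = 10.12 L/h
At steady state, infusion rate R₀ = Css × CL = 33.5 × 10.12 = 339.0 mg/h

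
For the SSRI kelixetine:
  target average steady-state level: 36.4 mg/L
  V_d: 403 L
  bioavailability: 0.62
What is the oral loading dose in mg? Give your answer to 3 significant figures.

23700 mg

LD = Css × Vd / F = 36.4 × 403 / 0.62 = 23660 mg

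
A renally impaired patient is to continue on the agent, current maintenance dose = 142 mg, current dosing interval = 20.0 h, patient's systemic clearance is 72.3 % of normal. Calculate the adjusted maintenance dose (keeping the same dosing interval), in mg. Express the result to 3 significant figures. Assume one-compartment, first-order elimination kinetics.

To keep the same average steady-state level, dosing rate must scale with clearance.
CL ratio = 72.3 / 100 = 0.7230
New dose (same interval) = 142 × 0.7230 = 102.7 mg

103 mg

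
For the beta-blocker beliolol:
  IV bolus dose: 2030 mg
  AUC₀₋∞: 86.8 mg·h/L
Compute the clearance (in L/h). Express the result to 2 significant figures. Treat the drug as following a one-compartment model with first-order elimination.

CL = Dose / AUC = 2030 / 86.8 = 23.39 L/h

23 L/h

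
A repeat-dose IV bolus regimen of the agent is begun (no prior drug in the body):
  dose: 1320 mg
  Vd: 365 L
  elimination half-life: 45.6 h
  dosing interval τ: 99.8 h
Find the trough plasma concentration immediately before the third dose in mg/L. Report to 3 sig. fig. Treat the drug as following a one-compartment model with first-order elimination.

0.967 mg/L

C₀ per dose = Dose / Vd = 1320 / 365 = 3.616 mg/L
k = ln2 / t½ = 0.693147 / 45.6 = 0.01520 h⁻¹
Fraction remaining after one interval: r = e^(−kτ) = e^(−0.01520 × 99.8) = 0.2194
Before dose 3, 2 doses have been given (aged 1τ, 2τ).
C_trough = C₀ × (r + r²) = 3.616 × (0.2194 + 0.04814) = 0.9674 mg/L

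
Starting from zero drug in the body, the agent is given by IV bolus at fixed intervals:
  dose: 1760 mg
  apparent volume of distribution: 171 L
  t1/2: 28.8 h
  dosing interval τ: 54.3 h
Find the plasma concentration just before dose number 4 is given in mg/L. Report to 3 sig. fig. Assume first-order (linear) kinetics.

3.74 mg/L

C₀ per dose = Dose / Vd = 1760 / 171 = 10.29 mg/L
k = ln2 / t½ = 0.693147 / 28.8 = 0.02407 h⁻¹
Fraction remaining after one interval: r = e^(−kτ) = e^(−0.02407 × 54.3) = 0.2706
Before dose 4, 3 doses have been given (aged 1τ, 2τ, 3τ).
C_trough = C₀ × (r + r² + … + r^3) = C₀ × r(1−r^3)/(1−r)
        = 10.29 × 0.2706 × (1 − 0.01981) / (1 − 0.2706) = 3.742 mg/L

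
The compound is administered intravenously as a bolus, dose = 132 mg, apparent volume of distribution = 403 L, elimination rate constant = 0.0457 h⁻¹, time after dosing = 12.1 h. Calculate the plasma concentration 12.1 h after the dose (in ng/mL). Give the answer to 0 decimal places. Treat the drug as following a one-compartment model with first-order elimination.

C₀ = Dose / Vd = 132.0 / 403 = 0.3275 mg/L
C = C₀ · e^(−k·t) = 0.3275 × e^(−0.04570 × 12.1)
  = 0.3275 × 0.5752 = 0.1884 mg/L
Convert: 0.1884 mg/L × 1000 = 188.4 ng/mL

188 ng/mL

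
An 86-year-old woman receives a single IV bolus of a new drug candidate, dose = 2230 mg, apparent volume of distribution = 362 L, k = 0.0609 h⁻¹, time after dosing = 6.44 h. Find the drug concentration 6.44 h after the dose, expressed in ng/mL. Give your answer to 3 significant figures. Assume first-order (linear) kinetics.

C₀ = Dose / Vd = 2230 / 362 = 6.160 mg/L
C = C₀ · e^(−k·t) = 6.160 × e^(−0.06090 × 6.44)
  = 6.160 × 0.6756 = 4.162 mg/L
Convert: 4.162 mg/L × 1000 = 4162 ng/mL

4160 ng/mL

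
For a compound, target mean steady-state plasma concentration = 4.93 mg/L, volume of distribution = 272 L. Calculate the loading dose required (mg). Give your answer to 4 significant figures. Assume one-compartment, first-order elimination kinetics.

LD = Css × Vd = 4.93 × 272 = 1341 mg

1341 mg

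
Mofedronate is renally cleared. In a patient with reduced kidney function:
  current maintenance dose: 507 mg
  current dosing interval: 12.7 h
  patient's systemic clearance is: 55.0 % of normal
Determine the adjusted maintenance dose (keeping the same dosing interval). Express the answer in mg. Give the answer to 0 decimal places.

To keep the same average steady-state level, dosing rate must scale with clearance.
CL ratio = 55.0 / 100 = 0.5500
New dose (same interval) = 507 × 0.5500 = 278.9 mg

279 mg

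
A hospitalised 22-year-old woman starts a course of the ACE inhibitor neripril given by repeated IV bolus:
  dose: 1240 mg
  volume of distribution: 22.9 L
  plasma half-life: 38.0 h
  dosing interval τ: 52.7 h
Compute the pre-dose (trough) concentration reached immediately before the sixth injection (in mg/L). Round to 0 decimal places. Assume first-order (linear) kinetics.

C₀ per dose = Dose / Vd = 1240 / 22.9 = 54.15 mg/L
k = ln2 / t½ = 0.693147 / 38.0 = 0.01824 h⁻¹
Fraction remaining after one interval: r = e^(−kτ) = e^(−0.01824 × 52.7) = 0.3824
Before dose 6, 5 doses have been given (aged 1τ, 2τ, 3τ, 4τ, 5τ).
C_trough = C₀ × (r + r² + … + r^5) = C₀ × r(1−r^5)/(1−r)
        = 54.15 × 0.3824 × (1 − 0.008177) / (1 − 0.3824) = 33.25 mg/L

33 mg/L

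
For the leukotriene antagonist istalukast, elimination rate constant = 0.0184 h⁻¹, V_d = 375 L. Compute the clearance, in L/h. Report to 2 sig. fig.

CL = k × Vd = 0.0184 × 375 = 6.900 L/h

6.9 L/h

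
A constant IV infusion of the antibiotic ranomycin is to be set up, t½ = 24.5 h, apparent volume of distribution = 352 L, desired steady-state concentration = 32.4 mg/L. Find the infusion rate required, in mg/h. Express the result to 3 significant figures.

k = ln2 / t½ = 0.693147 / 24.5 = 0.02829 h⁻¹
CL = k × Vd = 0.02829 × 352 = 9.958 L/h
At steady state, infusion rate R₀ = Css × CL = 32.4 × 9.958 = 322.6 mg/h

323 mg/h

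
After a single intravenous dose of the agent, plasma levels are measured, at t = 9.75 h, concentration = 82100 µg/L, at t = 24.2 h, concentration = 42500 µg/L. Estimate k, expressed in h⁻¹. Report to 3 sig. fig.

0.0456 h⁻¹

k = ln(C₁/C₂) / (t₂ − t₁) = ln(82100/42500) / (24.2 − 9.75)
  = 0.6584 / 14.45 = 0.04556 h⁻¹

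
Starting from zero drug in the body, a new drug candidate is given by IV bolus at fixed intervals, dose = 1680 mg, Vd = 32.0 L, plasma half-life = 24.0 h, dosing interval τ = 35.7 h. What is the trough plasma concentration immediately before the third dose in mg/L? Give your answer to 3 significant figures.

25.4 mg/L

C₀ per dose = Dose / Vd = 1680 / 32.0 = 52.50 mg/L
k = ln2 / t½ = 0.693147 / 24.0 = 0.02888 h⁻¹
Fraction remaining after one interval: r = e^(−kτ) = e^(−0.02888 × 35.7) = 0.3566
Before dose 3, 2 doses have been given (aged 1τ, 2τ).
C_trough = C₀ × (r + r²) = 52.50 × (0.3566 + 0.1272) = 25.40 mg/L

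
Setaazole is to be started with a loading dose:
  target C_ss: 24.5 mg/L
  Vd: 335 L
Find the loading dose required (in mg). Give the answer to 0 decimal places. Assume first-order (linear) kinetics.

LD = Css × Vd = 24.5 × 335 = 8208 mg

8208 mg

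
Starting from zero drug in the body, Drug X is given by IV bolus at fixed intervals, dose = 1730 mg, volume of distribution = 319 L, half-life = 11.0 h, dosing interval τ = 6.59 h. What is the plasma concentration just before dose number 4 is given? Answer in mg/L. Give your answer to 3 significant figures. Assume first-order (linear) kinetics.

C₀ per dose = Dose / Vd = 1730 / 319 = 5.423 mg/L
k = ln2 / t½ = 0.693147 / 11.0 = 0.06301 h⁻¹
Fraction remaining after one interval: r = e^(−kτ) = e^(−0.06301 × 6.59) = 0.6602
Before dose 4, 3 doses have been given (aged 1τ, 2τ, 3τ).
C_trough = C₀ × (r + r² + … + r^3) = C₀ × r(1−r^3)/(1−r)
        = 5.423 × 0.6602 × (1 − 0.2878) / (1 − 0.6602) = 7.504 mg/L

7.50 mg/L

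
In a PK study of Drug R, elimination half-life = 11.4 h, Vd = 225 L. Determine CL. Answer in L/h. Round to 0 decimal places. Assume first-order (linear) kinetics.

14 L/h

k = ln2 / t½ = 0.693147 / 11.4 = 0.06080 h⁻¹
CL = k × Vd = 0.06080 × 225 = 13.68 L/h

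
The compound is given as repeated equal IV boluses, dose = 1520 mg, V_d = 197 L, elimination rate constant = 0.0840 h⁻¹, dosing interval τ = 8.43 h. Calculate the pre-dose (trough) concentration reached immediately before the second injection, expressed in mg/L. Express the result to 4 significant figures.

3.801 mg/L

C₀ per dose = Dose / Vd = 1520 / 197 = 7.716 mg/L
Fraction remaining after one interval: r = e^(−kτ) = e^(−0.08400 × 8.43) = 0.4926
Before dose 2, 1 dose has been given (aged 1τ).
C_trough = C₀ × r = 7.716 × 0.4926 = 3.801 mg/L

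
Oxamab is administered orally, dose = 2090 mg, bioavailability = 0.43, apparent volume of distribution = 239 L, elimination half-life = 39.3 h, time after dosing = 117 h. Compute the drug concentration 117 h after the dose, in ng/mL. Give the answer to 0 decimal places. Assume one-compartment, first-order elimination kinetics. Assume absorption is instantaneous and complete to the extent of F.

Amount reaching circulation = F × Dose = 0.43 × 2090 = 898.7 mg
C₀ = F·Dose / Vd = 898.7 / 239 = 3.760 mg/L
k = ln2 / t½ = 0.693147 / 39.3 = 0.01764 h⁻¹
C = C₀ · e^(−k·t) = 3.760 × e^(−0.01764 × 117)
  = 3.760 × 0.1270 = 0.4775 mg/L
Convert: 0.4775 mg/L × 1000 = 477.5 ng/mL

478 ng/mL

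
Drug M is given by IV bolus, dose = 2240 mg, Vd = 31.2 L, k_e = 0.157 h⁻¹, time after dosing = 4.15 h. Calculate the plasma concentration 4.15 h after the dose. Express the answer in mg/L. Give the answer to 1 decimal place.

37.4 mg/L

C₀ = Dose / Vd = 2240 / 31.2 = 71.79 mg/L
C = C₀ · e^(−k·t) = 71.79 × e^(−0.1570 × 4.15)
  = 71.79 × 0.5212 = 37.42 mg/L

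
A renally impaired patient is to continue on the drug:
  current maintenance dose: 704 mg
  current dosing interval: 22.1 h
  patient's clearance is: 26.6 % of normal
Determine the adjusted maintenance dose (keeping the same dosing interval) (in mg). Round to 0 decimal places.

187 mg

To keep the same average steady-state level, dosing rate must scale with clearance.
CL ratio = 26.6 / 100 = 0.2660
New dose (same interval) = 704 × 0.2660 = 187.3 mg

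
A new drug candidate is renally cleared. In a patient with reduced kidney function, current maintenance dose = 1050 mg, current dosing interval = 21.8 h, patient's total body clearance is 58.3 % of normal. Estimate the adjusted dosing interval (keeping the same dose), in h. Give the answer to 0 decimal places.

37 h

To keep the same average steady-state level, dosing rate must scale with clearance.
CL ratio = 58.3 / 100 = 0.5830
New interval (same dose) = 21.8 / 0.5830 = 37.39 h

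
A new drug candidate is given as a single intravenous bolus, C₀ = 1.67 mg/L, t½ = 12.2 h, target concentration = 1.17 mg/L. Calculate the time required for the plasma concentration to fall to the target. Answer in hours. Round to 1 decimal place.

6.3 h

k = ln2 / t½ = 0.693147 / 12.2 = 0.05682 h⁻¹
t = ln(C₀ / C) / k = ln(1.670 / 1.17) / 0.05682
  = ln(1.427) / 0.05682 = 0.3556 / 0.05682 = 6.258 h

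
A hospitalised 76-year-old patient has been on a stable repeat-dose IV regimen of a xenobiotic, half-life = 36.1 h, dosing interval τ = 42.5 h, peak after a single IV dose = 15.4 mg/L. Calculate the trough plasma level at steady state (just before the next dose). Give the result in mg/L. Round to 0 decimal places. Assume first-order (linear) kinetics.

k = ln2 / t½ = 0.693147 / 36.1 = 0.01920 h⁻¹
e^(−kτ) = e^(−0.01920 × 42.5) = 0.4422
Accumulation ratio R = 1 / (1 − e^(−kτ)) = 1 / (1 − 0.4422) = 1.793
Steady-state trough = C₀ × R × e^(−kτ) = 15.4 × 1.793 × 0.4422 = 12.21 mg/L

12 mg/L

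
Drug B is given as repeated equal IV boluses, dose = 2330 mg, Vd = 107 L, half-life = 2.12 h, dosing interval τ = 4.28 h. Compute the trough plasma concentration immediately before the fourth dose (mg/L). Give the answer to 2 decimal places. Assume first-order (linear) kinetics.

7.03 mg/L

C₀ per dose = Dose / Vd = 2330 / 107 = 21.78 mg/L
k = ln2 / t½ = 0.693147 / 2.12 = 0.3270 h⁻¹
Fraction remaining after one interval: r = e^(−kτ) = e^(−0.3270 × 4.28) = 0.2467
Before dose 4, 3 doses have been given (aged 1τ, 2τ, 3τ).
C_trough = C₀ × (r + r² + … + r^3) = C₀ × r(1−r^3)/(1−r)
        = 21.78 × 0.2467 × (1 − 0.01501) / (1 − 0.2467) = 7.026 mg/L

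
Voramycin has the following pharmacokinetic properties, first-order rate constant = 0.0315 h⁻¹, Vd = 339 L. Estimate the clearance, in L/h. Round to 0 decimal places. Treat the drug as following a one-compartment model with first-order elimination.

CL = k × Vd = 0.0315 × 339 = 10.68 L/h

11 L/h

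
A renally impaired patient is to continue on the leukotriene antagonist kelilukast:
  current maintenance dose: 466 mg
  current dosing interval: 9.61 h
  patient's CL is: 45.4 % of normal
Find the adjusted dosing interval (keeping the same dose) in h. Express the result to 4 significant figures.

21.17 h

To keep the same average steady-state level, dosing rate must scale with clearance.
CL ratio = 45.4 / 100 = 0.4540
New interval (same dose) = 9.61 / 0.4540 = 21.17 h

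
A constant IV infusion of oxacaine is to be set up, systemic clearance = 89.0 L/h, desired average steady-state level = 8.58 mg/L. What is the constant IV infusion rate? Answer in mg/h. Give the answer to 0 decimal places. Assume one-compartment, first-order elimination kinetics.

At steady state, infusion rate R₀ = Css × CL = 8.58 × 89.00 = 763.6 mg/h

764 mg/h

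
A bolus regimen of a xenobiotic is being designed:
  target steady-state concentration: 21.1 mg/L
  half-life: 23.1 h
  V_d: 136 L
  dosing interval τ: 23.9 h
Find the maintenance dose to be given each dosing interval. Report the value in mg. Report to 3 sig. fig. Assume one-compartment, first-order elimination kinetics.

k = ln2 / t½ = 0.693147 / 23.1 = 0.03001 h⁻¹
CL = k × Vd = 0.03001 × 136 = 4.081 L/h
At steady state, Dose/τ = Css × CL.
Dose = Css × CL × τ = 21.1 × 4.081 × 23.9 = 2058 mg

2060 mg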